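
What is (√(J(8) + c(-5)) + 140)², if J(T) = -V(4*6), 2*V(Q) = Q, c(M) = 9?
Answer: (140 + I*√3)² ≈ 19597.0 + 485.0*I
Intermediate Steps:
V(Q) = Q/2
J(T) = -12 (J(T) = -4*6/2 = -24/2 = -1*12 = -12)
(√(J(8) + c(-5)) + 140)² = (√(-12 + 9) + 140)² = (√(-3) + 140)² = (I*√3 + 140)² = (140 + I*√3)²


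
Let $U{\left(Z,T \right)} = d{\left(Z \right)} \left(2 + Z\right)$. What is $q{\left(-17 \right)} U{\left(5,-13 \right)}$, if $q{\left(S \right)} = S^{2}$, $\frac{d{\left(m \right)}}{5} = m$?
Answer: $50575$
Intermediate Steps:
$d{\left(m \right)} = 5 m$
$U{\left(Z,T \right)} = 5 Z \left(2 + Z\right)$
$q{\left(-17 \right)} U{\left(5,-13 \right)} = \left(-17\right)^{2} \cdot 5 \cdot 5 \left(2 + 5\right) = 289 \cdot 5 \cdot 5 \cdot 7 = 289 \cdot 175 = 50575$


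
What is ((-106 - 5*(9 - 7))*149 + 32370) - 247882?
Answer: -232796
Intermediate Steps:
((-106 - 5*(9 - 7))*149 + 32370) - 247882 = ((-106 - 5*2)*149 + 32370) - 247882 = ((-106 - 10)*149 + 32370) - 247882 = (-116*149 + 32370) - 247882 = (-17284 + 32370) - 247882 = 15086 - 247882 = -232796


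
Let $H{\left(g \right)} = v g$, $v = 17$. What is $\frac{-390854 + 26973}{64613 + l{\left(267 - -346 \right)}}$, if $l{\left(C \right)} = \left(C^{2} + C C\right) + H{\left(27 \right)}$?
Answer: $- \frac{363881}{816610} \approx -0.4456$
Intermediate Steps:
$H{\left(g \right)} = 17 g$
$l{\left(C \right)} = 459 + 2 C^{2}$ ($l{\left(C \right)} = \left(C^{2} + C C\right) + 17 \cdot 27 = \left(C^{2} + C^{2}\right) + 459 = 2 C^{2} + 459 = 459 + 2 C^{2}$)
$\frac{-390854 + 26973}{64613 + l{\left(267 - -346 \right)}} = \frac{-390854 + 26973}{64613 + \left(459 + 2 \left(267 - -346\right)^{2}\right)} = - \frac{363881}{64613 + \left(459 + 2 \left(267 + 346\right)^{2}\right)} = - \frac{363881}{64613 + \left(459 + 2 \cdot 613^{2}\right)} = - \frac{363881}{64613 + \left(459 + 2 \cdot 375769\right)} = - \frac{363881}{64613 + \left(459 + 751538\right)} = - \frac{363881}{64613 + 751997} = - \frac{363881}{816610}$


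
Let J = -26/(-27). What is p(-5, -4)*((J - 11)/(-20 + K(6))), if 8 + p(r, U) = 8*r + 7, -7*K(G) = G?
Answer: -77777/3942 ≈ -19.730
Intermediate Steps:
K(G) = -G/7
J = 26/27 (J = -26*(-1/27) = 26/27 ≈ 0.96296)
p(r, U) = -1 + 8*r (p(r, U) = -8 + (8*r + 7) = -8 + (7 + 8*r) = -1 + 8*r)
p(-5, -4)*((J - 11)/(-20 + K(6))) = (-1 + 8*(-5))*((26/27 - 11)/(-20 - ⅐*6)) = (-1 - 40)*(-271/(27*(-20 - 6/7))) = -(-11111)/(27*(-146/7)) = -(-11111)*(-7)/(27*146) = -41*1897/3942 = -77777/3942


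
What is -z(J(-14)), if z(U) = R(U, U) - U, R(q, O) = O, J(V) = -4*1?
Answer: 0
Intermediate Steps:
J(V) = -4
z(U) = 0 (z(U) = U - U = 0)
-z(J(-14)) = -1*0 = 0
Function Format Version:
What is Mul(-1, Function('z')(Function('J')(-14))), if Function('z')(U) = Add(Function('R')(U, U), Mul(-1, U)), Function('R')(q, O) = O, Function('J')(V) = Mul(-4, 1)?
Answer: 0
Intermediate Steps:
Function('J')(V) = -4
Function('z')(U) = 0 (Function('z')(U) = Add(U, Mul(-1, U)) = 0)
Mul(-1, Function('z')(Function('J')(-14))) = Mul(-1, 0) = 0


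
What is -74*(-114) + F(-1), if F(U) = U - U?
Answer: 8436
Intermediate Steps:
F(U) = 0
-74*(-114) + F(-1) = -74*(-114) + 0 = 8436 + 0 = 8436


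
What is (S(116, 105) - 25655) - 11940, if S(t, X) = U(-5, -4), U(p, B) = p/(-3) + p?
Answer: -112795/3 ≈ -37598.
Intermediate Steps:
U(p, B) = 2*p/3 (U(p, B) = -p/3 + p = 2*p/3)
S(t, X) = -10/3 (S(t, X) = (⅔)*(-5) = -10/3)
(S(116, 105) - 25655) - 11940 = (-10/3 - 25655) - 11940 = -76975/3 - 11940 = -112795/3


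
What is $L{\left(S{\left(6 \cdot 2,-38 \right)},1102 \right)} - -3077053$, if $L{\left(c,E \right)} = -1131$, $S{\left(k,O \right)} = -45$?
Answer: $3075922$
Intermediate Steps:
$L{\left(S{\left(6 \cdot 2,-38 \right)},1102 \right)} - -3077053 = -1131 - -3077053 = -1131 + 3077053 = 3075922$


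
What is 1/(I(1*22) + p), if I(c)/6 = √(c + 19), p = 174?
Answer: 29/4800 - √41/4800 ≈ 0.0047077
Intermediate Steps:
I(c) = 6*√(19 + c) (I(c) = 6*√(c + 19) = 6*√(19 + c))
1/(I(1*22) + p) = 1/(6*√(19 + 1*22) + 174) = 1/(6*√(19 + 22) + 174) = 1/(6*√41 + 174) = 1/(174 + 6*√41)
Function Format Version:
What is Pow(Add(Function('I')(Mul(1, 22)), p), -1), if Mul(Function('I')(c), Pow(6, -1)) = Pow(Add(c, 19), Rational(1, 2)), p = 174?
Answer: Add(Rational(29, 4800), Mul(Rational(-1, 4800), Pow(41, Rational(1, 2)))) ≈ 0.0047077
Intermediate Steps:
Function('I')(c) = Mul(6, Pow(Add(19, c), Rational(1, 2))) (Function('I')(c) = Mul(6, Pow(Add(c, 19), Rational(1, 2))) = Mul(6, Pow(Add(19, c), Rational(1, 2))))
Pow(Add(Function('I')(Mul(1, 22)), p), -1) = Pow(Add(Mul(6, Pow(Add(19, Mul(1, 22)), Rational(1, 2))), 174), -1) = Pow(Add(Mul(6, Pow(Add(19, 22), Rational(1, 2))), 174), -1) = Pow(Add(Mul(6, Pow(41, Rational(1, 2))), 174), -1) = Pow(Add(174, Mul(6, Pow(41, Rational(1, 2)))), -1)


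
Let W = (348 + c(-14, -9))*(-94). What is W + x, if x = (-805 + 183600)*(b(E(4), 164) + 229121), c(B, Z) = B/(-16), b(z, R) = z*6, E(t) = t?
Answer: 167546109923/4 ≈ 4.1887e+10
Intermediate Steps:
b(z, R) = 6*z
c(B, Z) = -B/16 (c(B, Z) = B*(-1/16) = -B/16)
W = -131177/4 (W = (348 - 1/16*(-14))*(-94) = (348 + 7/8)*(-94) = (2791/8)*(-94) = -131177/4 ≈ -32794.)
x = 41886560275 (x = (-805 + 183600)*(6*4 + 229121) = 182795*(24 + 229121) = 182795*229145 = 41886560275)
W + x = -131177/4 + 41886560275 = 167546109923/4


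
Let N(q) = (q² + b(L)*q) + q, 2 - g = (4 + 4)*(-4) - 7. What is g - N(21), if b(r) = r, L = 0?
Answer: -421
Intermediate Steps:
g = 41 (g = 2 - ((4 + 4)*(-4) - 7) = 2 - (8*(-4) - 7) = 2 - (-32 - 7) = 2 - 1*(-39) = 2 + 39 = 41)
N(q) = q + q² (N(q) = (q² + 0*q) + q = (q² + 0) + q = q² + q = q + q²)
g - N(21) = 41 - 21*(1 + 21) = 41 - 21*22 = 41 - 1*462 = 41 - 462 = -421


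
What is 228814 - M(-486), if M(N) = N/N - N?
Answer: 228327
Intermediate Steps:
M(N) = 1 - N
228814 - M(-486) = 228814 - (1 - 1*(-486)) = 228814 - (1 + 486) = 228814 - 1*487 = 228814 - 487 = 228327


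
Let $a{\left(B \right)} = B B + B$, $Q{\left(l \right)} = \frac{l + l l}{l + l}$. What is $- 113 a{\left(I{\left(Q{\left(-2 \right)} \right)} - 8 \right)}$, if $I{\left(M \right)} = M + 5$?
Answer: $- \frac{3955}{4} \approx -988.75$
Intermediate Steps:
$Q{\left(l \right)} = \frac{l + l^{2}}{2 l}$
$I{\left(M \right)} = 5 + M$
$a{\left(B \right)} = B + B^{2}$ ($a{\left(B \right)} = B^{2} + B = B + B^{2}$)
$- 113 a{\left(I{\left(Q{\left(-2 \right)} \right)} - 8 \right)} = - 113 \left(\left(5 + \left(\frac{1}{2} + \frac{1}{2} \left(-2\right)\right)\right) - 8\right) \left(1 + \left(\left(5 + \left(\frac{1}{2} + \frac{1}{2} \left(-2\right)\right)\right) - 8\right)\right) = - 113 \left(\left(5 + \left(\frac{1}{2} - 1\right)\right) - 8\right) \left(1 + \left(\left(5 + \left(\frac{1}{2} - 1\right)\right) - 8\right)\right) = - 113 \left(\left(5 - \frac{1}{2}\right) - 8\right) \left(1 + \left(\left(5 - \frac{1}{2}\right) - 8\right)\right) = - 113 \left(\frac{9}{2} - 8\right) \left(1 + \left(\frac{9}{2} - 8\right)\right) = - 113 \left(- \frac{7 \left(1 - \frac{7}{2}\right)}{2}\right) = - 113 \left(\left(- \frac{7}{2}\right) \left(- \frac{5}{2}\right)\right) = \left(-113\right) \frac{35}{4} = - \frac{3955}{4}$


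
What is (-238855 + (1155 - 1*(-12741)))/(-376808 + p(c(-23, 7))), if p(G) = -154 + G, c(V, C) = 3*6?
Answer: 224959/376944 ≈ 0.59680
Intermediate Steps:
c(V, C) = 18
(-238855 + (1155 - 1*(-12741)))/(-376808 + p(c(-23, 7))) = (-238855 + (1155 - 1*(-12741)))/(-376808 + (-154 + 18)) = (-238855 + (1155 + 12741))/(-376808 - 136) = (-238855 + 13896)/(-376944) = -224959*(-1/376944) = 224959/376944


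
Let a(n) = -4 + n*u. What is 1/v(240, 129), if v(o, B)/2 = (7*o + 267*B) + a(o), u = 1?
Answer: 1/72718 ≈ 1.3752e-5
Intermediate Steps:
a(n) = -4 + n (a(n) = -4 + n*1 = -4 + n)
v(o, B) = -8 + 16*o + 534*B (v(o, B) = 2*((7*o + 267*B) + (-4 + o)) = 2*(-4 + 8*o + 267*B) = -8 + 16*o + 534*B)
1/v(240, 129) = 1/(-8 + 16*240 + 534*129) = 1/(-8 + 3840 + 68886) = 1/72718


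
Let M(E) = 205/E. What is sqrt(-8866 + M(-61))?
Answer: I*sqrt(33002891)/61 ≈ 94.177*I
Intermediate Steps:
sqrt(-8866 + M(-61)) = sqrt(-8866 + 205/(-61)) = sqrt(-8866 + 205*(-1/61)) = sqrt(-8866 - 205/61) = sqrt(-541031/61) = I*sqrt(33002891)/61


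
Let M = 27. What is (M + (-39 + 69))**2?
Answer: 3249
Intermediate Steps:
(M + (-39 + 69))**2 = (27 + (-39 + 69))**2 = (27 + 30)**2 = 57**2 = 3249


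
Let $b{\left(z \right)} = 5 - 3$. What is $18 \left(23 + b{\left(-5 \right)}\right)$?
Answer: $450$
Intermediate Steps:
$b{\left(z \right)} = 2$
$18 \left(23 + b{\left(-5 \right)}\right) = 18 \left(23 + 2\right) = 18 \cdot 25 = 450$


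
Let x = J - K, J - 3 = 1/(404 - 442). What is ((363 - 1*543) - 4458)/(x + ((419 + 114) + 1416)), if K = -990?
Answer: -58748/37265 ≈ -1.5765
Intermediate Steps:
J = 113/38 (J = 3 + 1/(404 - 442) = 3 + 1/(-38) = 3 - 1/38 = 113/38 ≈ 2.9737)
x = 37733/38 (x = 113/38 - 1*(-990) = 113/38 + 990 = 37733/38 ≈ 992.97)
((363 - 1*543) - 4458)/(x + ((419 + 114) + 1416)) = ((363 - 1*543) - 4458)/(37733/38 + ((419 + 114) + 1416)) = ((363 - 543) - 4458)/(37733/38 + (533 + 1416)) = (-180 - 4458)/(37733/38 + 1949) = -4638/111795/38 = -4638*38/111795 = -58748/37265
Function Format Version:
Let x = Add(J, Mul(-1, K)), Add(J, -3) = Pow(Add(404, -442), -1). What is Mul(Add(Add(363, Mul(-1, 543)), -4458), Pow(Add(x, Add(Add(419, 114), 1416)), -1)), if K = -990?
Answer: Rational(-58748, 37265) ≈ -1.5765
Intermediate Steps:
J = Rational(113, 38) (J = Add(3, Pow(Add(404, -442), -1)) = Add(3, Pow(-38, -1)) = Add(3, Rational(-1, 38)) = Rational(113, 38) ≈ 2.9737)
x = Rational(37733, 38) (x = Add(Rational(113, 38), Mul(-1, -990)) = Add(Rational(113, 38), 990) = Rational(37733, 38) ≈ 992.97)
Mul(Add(Add(363, Mul(-1, 543)), -4458), Pow(Add(x, Add(Add(419, 114), 1416)), -1)) = Mul(Add(Add(363, Mul(-1, 543)), -4458), Pow(Add(Rational(37733, 38), Add(Add(419, 114), 1416)), -1)) = Mul(Add(Add(363, -543), -4458), Pow(Add(Rational(37733, 38), Add(533, 1416)), -1)) = Mul(Add(-180, -4458), Pow(Add(Rational(37733, 38), 1949), -1)) = Mul(-4638, Pow(Rational(111795, 38), -1)) = Mul(-4638, Rational(38, 111795)) = Rational(-58748, 37265)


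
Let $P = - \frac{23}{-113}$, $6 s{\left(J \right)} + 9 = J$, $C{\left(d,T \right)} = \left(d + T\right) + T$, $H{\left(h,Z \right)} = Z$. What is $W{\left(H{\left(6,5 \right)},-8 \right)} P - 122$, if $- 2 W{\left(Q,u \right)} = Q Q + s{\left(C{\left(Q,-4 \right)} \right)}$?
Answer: $- \frac{28101}{226} \approx -124.34$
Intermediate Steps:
$C{\left(d,T \right)} = d + 2 T$ ($C{\left(d,T \right)} = \left(T + d\right) + T = d + 2 T$)
$s{\left(J \right)} = - \frac{3}{2} + \frac{J}{6}$
$W{\left(Q,u \right)} = \frac{17}{12} - \frac{Q^{2}}{2} - \frac{Q}{12}$ ($W{\left(Q,u \right)} = - \frac{Q Q + \left(- \frac{3}{2} + \frac{Q + 2 \left(-4\right)}{6}\right)}{2} = - \frac{Q^{2} + \left(- \frac{3}{2} + \frac{Q - 8}{6}\right)}{2} = - \frac{Q^{2} + \left(- \frac{3}{2} + \frac{-8 + Q}{6}\right)}{2} = - \frac{Q^{2} + \left(- \frac{3}{2} + \left(- \frac{4}{3} + \frac{Q}{6}\right)\right)}{2} = - \frac{Q^{2} + \left(- \frac{17}{6} + \frac{Q}{6}\right)}{2} = - \frac{- \frac{17}{6} + Q^{2} + \frac{Q}{6}}{2} = \frac{17}{12} - \frac{Q^{2}}{2} - \frac{Q}{12}$)
$P = \frac{23}{113}$ ($P = \left(-23\right) \left(- \frac{1}{113}\right) = \frac{23}{113} \approx 0.20354$)
$W{\left(H{\left(6,5 \right)},-8 \right)} P - 122 = \left(\frac{17}{12} - \frac{5^{2}}{2} - \frac{5}{12}\right) \frac{23}{113} - 122 = \left(\frac{17}{12} - \frac{25}{2} - \frac{5}{12}\right) \frac{23}{113} - 122 = \left(- \frac{23}{2}\right) \frac{23}{113} - 122 = - \frac{529}{226} - 122 = - \frac{28101}{226}$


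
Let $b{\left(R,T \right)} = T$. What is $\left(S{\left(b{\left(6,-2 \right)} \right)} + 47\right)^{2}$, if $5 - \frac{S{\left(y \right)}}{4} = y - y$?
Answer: $4489$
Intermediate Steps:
$S{\left(y \right)} = 20$ ($S{\left(y \right)} = 20 - 4 \left(y - y\right) = 20 - 0 = 20 + 0 = 20$)
$\left(S{\left(b{\left(6,-2 \right)} \right)} + 47\right)^{2} = \left(20 + 47\right)^{2} = 67^{2} = 4489$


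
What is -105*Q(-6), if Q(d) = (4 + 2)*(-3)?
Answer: 1890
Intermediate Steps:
Q(d) = -18 (Q(d) = 6*(-3) = -18)
-105*Q(-6) = -105*(-18) = 1890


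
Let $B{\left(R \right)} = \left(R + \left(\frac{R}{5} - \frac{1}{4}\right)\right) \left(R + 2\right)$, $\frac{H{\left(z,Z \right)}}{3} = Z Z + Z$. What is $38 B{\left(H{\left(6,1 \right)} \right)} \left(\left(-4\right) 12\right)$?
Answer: $- \frac{507072}{5} \approx -1.0141 \cdot 10^{5}$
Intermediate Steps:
$H{\left(z,Z \right)} = 3 Z + 3 Z^{2}$ ($H{\left(z,Z \right)} = 3 \left(Z Z + Z\right) = 3 \left(Z^{2} + Z\right) = 3 \left(Z + Z^{2}\right) = 3 Z + 3 Z^{2}$)
$B{\left(R \right)} = \left(2 + R\right) \left(- \frac{1}{4} + \frac{6 R}{5}\right)$ ($B{\left(R \right)} = \left(R + \left(R \frac{1}{5} - \frac{1}{4}\right)\right) \left(2 + R\right) = \left(R + \left(\frac{R}{5} - \frac{1}{4}\right)\right) \left(2 + R\right) = \left(R + \left(- \frac{1}{4} + \frac{R}{5}\right)\right) \left(2 + R\right) = \left(- \frac{1}{4} + \frac{6 R}{5}\right) \left(2 + R\right) = \left(2 + R\right) \left(- \frac{1}{4} + \frac{6 R}{5}\right)$)
$38 B{\left(H{\left(6,1 \right)} \right)} \left(\left(-4\right) 12\right) = 38 \left(- \frac{1}{2} + \frac{6 \left(3 \cdot 1 \left(1 + 1\right)\right)^{2}}{5} + \frac{43 \cdot 3 \cdot 1 \left(1 + 1\right)}{20}\right) \left(\left(-4\right) 12\right) = 38 \left(- \frac{1}{2} + \frac{6 \left(3 \cdot 1 \cdot 2\right)^{2}}{5} + \frac{43 \cdot 3 \cdot 1 \cdot 2}{20}\right) \left(-48\right) = 38 \left(- \frac{1}{2} + \frac{6 \cdot 6^{2}}{5} + \frac{43}{20} \cdot 6\right) \left(-48\right) = 38 \left(- \frac{1}{2} + \frac{6}{5} \cdot 36 + \frac{129}{10}\right) \left(-48\right) = 38 \left(- \frac{1}{2} + \frac{216}{5} + \frac{129}{10}\right) \left(-48\right) = 38 \cdot \frac{278}{5} \left(-48\right) = \frac{10564}{5} \left(-48\right) = - \frac{507072}{5}$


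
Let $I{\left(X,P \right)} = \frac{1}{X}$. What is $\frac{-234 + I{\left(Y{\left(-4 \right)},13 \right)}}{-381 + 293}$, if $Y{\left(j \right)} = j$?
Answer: $\frac{937}{352} \approx 2.6619$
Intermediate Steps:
$\frac{-234 + I{\left(Y{\left(-4 \right)},13 \right)}}{-381 + 293} = \frac{-234 + \frac{1}{-4}}{-381 + 293} = \frac{-234 - \frac{1}{4}}{-88} = \left(- \frac{937}{4}\right) \left(- \frac{1}{88}\right) = \frac{937}{352}$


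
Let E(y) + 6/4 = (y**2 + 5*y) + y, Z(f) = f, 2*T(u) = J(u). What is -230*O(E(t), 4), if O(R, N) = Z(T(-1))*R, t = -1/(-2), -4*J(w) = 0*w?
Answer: 0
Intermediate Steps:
J(w) = 0 (J(w) = -0*w = -1/4*0 = 0)
t = 1/2 (t = -1*(-1/2) = 1/2 ≈ 0.50000)
T(u) = 0 (T(u) = (1/2)*0 = 0)
E(y) = -3/2 + y**2 + 6*y (E(y) = -3/2 + ((y**2 + 5*y) + y) = -3/2 + (y**2 + 6*y) = -3/2 + y**2 + 6*y)
O(R, N) = 0 (O(R, N) = 0*R = 0)
-230*O(E(t), 4) = -230*0 = 0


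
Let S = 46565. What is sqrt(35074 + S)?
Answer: 3*sqrt(9071) ≈ 285.73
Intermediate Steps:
sqrt(35074 + S) = sqrt(35074 + 46565) = sqrt(81639) = 3*sqrt(9071)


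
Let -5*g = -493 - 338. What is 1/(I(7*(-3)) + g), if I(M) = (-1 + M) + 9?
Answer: 5/766 ≈ 0.0065274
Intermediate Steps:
g = 831/5 (g = -(-493 - 338)/5 = -⅕*(-831) = 831/5 ≈ 166.20)
I(M) = 8 + M
1/(I(7*(-3)) + g) = 1/((8 + 7*(-3)) + 831/5) = 1/((8 - 21) + 831/5) = 1/(-13 + 831/5) = 1/(766/5) = 5/766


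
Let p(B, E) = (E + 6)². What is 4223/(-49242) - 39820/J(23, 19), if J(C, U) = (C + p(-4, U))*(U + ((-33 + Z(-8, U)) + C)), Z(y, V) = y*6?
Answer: 38626933/25925913 ≈ 1.4899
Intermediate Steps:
Z(y, V) = 6*y
p(B, E) = (6 + E)²
J(C, U) = (C + (6 + U)²)*(-81 + C + U) (J(C, U) = (C + (6 + U)²)*(U + ((-33 + 6*(-8)) + C)) = (C + (6 + U)²)*(U + ((-33 - 48) + C)) = (C + (6 + U)²)*(U + (-81 + C)) = (C + (6 + U)²)*(-81 + C + U))
4223/(-49242) - 39820/J(23, 19) = 4223/(-49242) - 39820/(23² - 81*23 - 81*(6 + 19)² + 23*19 + 23*(6 + 19)² + 19*(6 + 19)²) = 4223*(-1/49242) - 39820/(529 - 1863 - 81*25² + 437 + 23*25² + 19*25²) = -4223/49242 - 39820/(529 - 1863 - 81*625 + 437 + 23*625 + 19*625) = -4223/49242 - 39820/(529 - 1863 - 50625 + 437 + 14375 + 11875) = -4223/49242 - 39820/(-25272) = -4223/49242 - 39820*(-1/25272) = -4223/49242 + 9955/6318 = 38626933/25925913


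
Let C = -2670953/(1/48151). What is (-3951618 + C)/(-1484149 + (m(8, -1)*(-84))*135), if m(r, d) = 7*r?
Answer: 128613009521/2119189 ≈ 60690.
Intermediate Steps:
C = -128609057903 (C = -2670953/1/48151 = -2670953*48151 = -128609057903)
(-3951618 + C)/(-1484149 + (m(8, -1)*(-84))*135) = (-3951618 - 128609057903)/(-1484149 + ((7*8)*(-84))*135) = -128613009521/(-1484149 + (56*(-84))*135) = -128613009521/(-1484149 - 4704*135) = -128613009521/(-1484149 - 635040) = -128613009521/(-2119189) = -128613009521*(-1/2119189) = 128613009521/2119189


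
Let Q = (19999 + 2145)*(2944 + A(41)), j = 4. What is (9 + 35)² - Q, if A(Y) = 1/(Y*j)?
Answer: -2672795536/41 ≈ -6.5190e+7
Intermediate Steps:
A(Y) = 1/(4*Y) (A(Y) = 1/(Y*4) = 1/(4*Y))
Q = 2672874912/41 (Q = (19999 + 2145)*(2944 + (¼)/41) = 22144*(2944 + (¼)*(1/41)) = 22144*(2944 + 1/164) = 22144*(482817/164) = 2672874912/41 ≈ 6.5192e+7)
(9 + 35)² - Q = (9 + 35)² - 1*2672874912/41 = 44² - 2672874912/41 = 1936 - 2672874912/41 = -2672795536/41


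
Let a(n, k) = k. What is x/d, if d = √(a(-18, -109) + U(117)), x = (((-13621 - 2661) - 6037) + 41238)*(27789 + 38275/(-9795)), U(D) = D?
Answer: 257445003331*√2/1959 ≈ 1.8585e+8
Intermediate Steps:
x = 1029780013324/1959 (x = ((-16282 - 6037) + 41238)*(27789 + 38275*(-1/9795)) = (-22319 + 41238)*(27789 - 7655/1959) = 18919*(54430996/1959) = 1029780013324/1959 ≈ 5.2567e+8)
d = 2*√2 (d = √(-109 + 117) = √8 = 2*√2 ≈ 2.8284)
x/d = 1029780013324/(1959*((2*√2))) = 1029780013324*(√2/4)/1959 = 257445003331*√2/1959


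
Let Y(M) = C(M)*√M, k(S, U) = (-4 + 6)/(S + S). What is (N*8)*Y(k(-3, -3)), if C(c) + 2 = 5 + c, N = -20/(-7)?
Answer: 1280*I*√3/63 ≈ 35.191*I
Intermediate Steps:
k(S, U) = 1/S (k(S, U) = 2/((2*S)) = 2*(1/(2*S)) = 1/S)
N = 20/7 (N = -20*(-⅐) = 20/7 ≈ 2.8571)
C(c) = 3 + c (C(c) = -2 + (5 + c) = 3 + c)
Y(M) = √M*(3 + M) (Y(M) = (3 + M)*√M = √M*(3 + M))
(N*8)*Y(k(-3, -3)) = ((20/7)*8)*(√(1/(-3))*(3 + 1/(-3))) = 160*(√(-⅓)*(3 - ⅓))/7 = 160*((I*√3/3)*(8/3))/7 = 160*(8*I*√3/9)/7 = 1280*I*√3/63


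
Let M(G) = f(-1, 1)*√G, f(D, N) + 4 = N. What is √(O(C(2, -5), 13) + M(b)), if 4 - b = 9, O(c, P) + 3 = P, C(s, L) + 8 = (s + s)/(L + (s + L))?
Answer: √(10 - 3*I*√5) ≈ 3.3198 - 1.0103*I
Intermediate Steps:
f(D, N) = -4 + N
C(s, L) = -8 + 2*s/(s + 2*L) (C(s, L) = -8 + (s + s)/(L + (s + L)) = -8 + (2*s)/(L + (L + s)) = -8 + (2*s)/(s + 2*L) = -8 + 2*s/(s + 2*L))
O(c, P) = -3 + P
b = -5 (b = 4 - 1*9 = 4 - 9 = -5)
M(G) = -3*√G (M(G) = (-4 + 1)*√G = -3*√G)
√(O(C(2, -5), 13) + M(b)) = √((-3 + 13) - 3*I*√5) = √(10 - 3*I*√5)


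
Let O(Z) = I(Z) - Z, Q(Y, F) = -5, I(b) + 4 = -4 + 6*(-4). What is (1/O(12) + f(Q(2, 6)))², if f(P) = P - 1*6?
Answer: 235225/1936 ≈ 121.50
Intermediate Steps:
I(b) = -32 (I(b) = -4 + (-4 + 6*(-4)) = -4 + (-4 - 24) = -4 - 28 = -32)
f(P) = -6 + P (f(P) = P - 6 = -6 + P)
O(Z) = -32 - Z
(1/O(12) + f(Q(2, 6)))² = (1/(-32 - 1*12) + (-6 - 5))² = (1/(-32 - 12) - 11)² = (1/(-44) - 11)² = (-1/44 - 11)² = (-485/44)² = 235225/1936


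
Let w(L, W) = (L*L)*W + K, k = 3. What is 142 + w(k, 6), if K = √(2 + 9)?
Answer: 196 + √11 ≈ 199.32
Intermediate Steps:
K = √11 ≈ 3.3166
w(L, W) = √11 + W*L² (w(L, W) = (L*L)*W + √11 = L²*W + √11 = W*L² + √11 = √11 + W*L²)
142 + w(k, 6) = 142 + (√11 + 6*3²) = 142 + (√11 + 6*9) = 142 + (√11 + 54) = 142 + (54 + √11) = 196 + √11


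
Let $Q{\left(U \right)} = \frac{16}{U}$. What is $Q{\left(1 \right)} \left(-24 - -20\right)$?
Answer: $-64$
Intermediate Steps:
$Q{\left(1 \right)} \left(-24 - -20\right) = \frac{16}{1} \left(-24 - -20\right) = 16 \cdot 1 \left(-24 + 20\right) = 16 \left(-4\right) = -64$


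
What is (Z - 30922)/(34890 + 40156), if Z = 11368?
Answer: -9777/37523 ≈ -0.26056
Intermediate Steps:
(Z - 30922)/(34890 + 40156) = (11368 - 30922)/(34890 + 40156) = -19554/75046 = -19554*1/75046 = -9777/37523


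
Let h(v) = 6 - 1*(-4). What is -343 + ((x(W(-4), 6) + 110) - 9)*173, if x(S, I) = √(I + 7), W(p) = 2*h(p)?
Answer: 17130 + 173*√13 ≈ 17754.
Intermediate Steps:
h(v) = 10 (h(v) = 6 + 4 = 10)
W(p) = 20 (W(p) = 2*10 = 20)
x(S, I) = √(7 + I)
-343 + ((x(W(-4), 6) + 110) - 9)*173 = -343 + ((√(7 + 6) + 110) - 9)*173 = -343 + ((√13 + 110) - 9)*173 = -343 + ((110 + √13) - 9)*173 = -343 + (101 + √13)*173 = -343 + (17473 + 173*√13) = 17130 + 173*√13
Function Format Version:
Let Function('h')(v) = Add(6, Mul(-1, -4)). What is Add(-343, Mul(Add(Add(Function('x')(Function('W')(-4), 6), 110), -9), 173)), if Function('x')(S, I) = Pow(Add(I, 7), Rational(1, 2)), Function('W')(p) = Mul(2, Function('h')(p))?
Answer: Add(17130, Mul(173, Pow(13, Rational(1, 2)))) ≈ 17754.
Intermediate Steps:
Function('h')(v) = 10 (Function('h')(v) = Add(6, 4) = 10)
Function('W')(p) = 20 (Function('W')(p) = Mul(2, 10) = 20)
Function('x')(S, I) = Pow(Add(7, I), Rational(1, 2))
Add(-343, Mul(Add(Add(Function('x')(Function('W')(-4), 6), 110), -9), 173)) = Add(-343, Mul(Add(Add(Pow(Add(7, 6), Rational(1, 2)), 110), -9), 173)) = Add(-343, Mul(Add(Add(Pow(13, Rational(1, 2)), 110), -9), 173)) = Add(-343, Mul(Add(Add(110, Pow(13, Rational(1, 2))), -9), 173)) = Add(-343, Mul(Add(101, Pow(13, Rational(1, 2))), 173)) = Add(-343, Add(17473, Mul(173, Pow(13, Rational(1, 2))))) = Add(17130, Mul(173, Pow(13, Rational(1, 2))))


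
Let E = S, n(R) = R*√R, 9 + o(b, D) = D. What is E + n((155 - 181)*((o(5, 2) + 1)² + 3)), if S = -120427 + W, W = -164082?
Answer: -284509 - 13182*I*√6 ≈ -2.8451e+5 - 32289.0*I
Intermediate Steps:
o(b, D) = -9 + D
n(R) = R^(3/2)
S = -284509 (S = -120427 - 164082 = -284509)
E = -284509
E + n((155 - 181)*((o(5, 2) + 1)² + 3)) = -284509 + ((155 - 181)*(((-9 + 2) + 1)² + 3))^(3/2) = -284509 + (-26*((-7 + 1)² + 3))^(3/2) = -284509 + (-26*((-6)² + 3))^(3/2) = -284509 + (-26*(36 + 3))^(3/2) = -284509 + (-26*39)^(3/2) = -284509 + (-1014)^(3/2) = -284509 - 13182*I*√6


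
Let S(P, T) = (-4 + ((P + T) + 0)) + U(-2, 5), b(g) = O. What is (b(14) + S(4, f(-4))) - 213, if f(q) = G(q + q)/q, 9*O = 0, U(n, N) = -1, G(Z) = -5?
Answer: -851/4 ≈ -212.75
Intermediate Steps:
O = 0 (O = (⅑)*0 = 0)
b(g) = 0
f(q) = -5/q
S(P, T) = -5 + P + T (S(P, T) = (-4 + ((P + T) + 0)) - 1 = (-4 + (P + T)) - 1 = (-4 + P + T) - 1 = -5 + P + T)
(b(14) + S(4, f(-4))) - 213 = (0 + (-5 + 4 - 5/(-4))) - 213 = (0 + (-5 + 4 - 5*(-¼))) - 213 = (0 + (-5 + 4 + 5/4)) - 213 = (0 + ¼) - 213 = ¼ - 213 = -851/4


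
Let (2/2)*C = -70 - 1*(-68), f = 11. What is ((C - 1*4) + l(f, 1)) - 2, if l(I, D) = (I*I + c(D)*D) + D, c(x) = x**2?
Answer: 115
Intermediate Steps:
C = -2 (C = -70 - 1*(-68) = -70 + 68 = -2)
l(I, D) = D + D**3 + I**2 (l(I, D) = (I*I + D**2*D) + D = (I**2 + D**3) + D = (D**3 + I**2) + D = D + D**3 + I**2)
((C - 1*4) + l(f, 1)) - 2 = ((-2 - 1*4) + (1 + 1**3 + 11**2)) - 2 = ((-2 - 4) + (1 + 1 + 121)) - 2 = (-6 + 123) - 2 = 117 - 2 = 115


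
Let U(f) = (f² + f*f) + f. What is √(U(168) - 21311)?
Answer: √35305 ≈ 187.90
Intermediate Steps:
U(f) = f + 2*f² (U(f) = (f² + f²) + f = 2*f² + f = f + 2*f²)
√(U(168) - 21311) = √(168*(1 + 2*168) - 21311) = √(168*(1 + 336) - 21311) = √(168*337 - 21311) = √(56616 - 21311) = √35305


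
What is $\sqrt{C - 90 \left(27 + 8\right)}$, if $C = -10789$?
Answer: $i \sqrt{13939} \approx 118.06 i$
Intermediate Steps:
$\sqrt{C - 90 \left(27 + 8\right)} = \sqrt{-10789 - 90 \left(27 + 8\right)} = \sqrt{-10789 - 3150} = \sqrt{-13939} = i \sqrt{13939}$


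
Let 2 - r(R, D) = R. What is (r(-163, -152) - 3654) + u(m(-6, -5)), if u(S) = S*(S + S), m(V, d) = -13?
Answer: -3151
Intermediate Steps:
u(S) = 2*S**2 (u(S) = S*(2*S) = 2*S**2)
r(R, D) = 2 - R
(r(-163, -152) - 3654) + u(m(-6, -5)) = ((2 - 1*(-163)) - 3654) + 2*(-13)**2 = ((2 + 163) - 3654) + 2*169 = (165 - 3654) + 338 = -3489 + 338 = -3151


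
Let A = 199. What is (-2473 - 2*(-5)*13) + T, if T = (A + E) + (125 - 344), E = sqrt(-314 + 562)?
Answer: -2363 + 2*sqrt(62) ≈ -2347.3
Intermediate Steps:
E = 2*sqrt(62) (E = sqrt(248) = 2*sqrt(62) ≈ 15.748)
T = -20 + 2*sqrt(62) (T = (199 + 2*sqrt(62)) + (125 - 344) = (199 + 2*sqrt(62)) - 219 = -20 + 2*sqrt(62) ≈ -4.2520)
(-2473 - 2*(-5)*13) + T = (-2473 - 2*(-5)*13) + (-20 + 2*sqrt(62)) = (-2473 + 10*13) + (-20 + 2*sqrt(62)) = (-2473 + 130) + (-20 + 2*sqrt(62)) = -2343 + (-20 + 2*sqrt(62)) = -2363 + 2*sqrt(62)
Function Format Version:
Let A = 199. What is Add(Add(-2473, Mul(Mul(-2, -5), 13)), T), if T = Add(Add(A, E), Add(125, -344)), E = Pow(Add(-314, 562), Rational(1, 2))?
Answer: Add(-2363, Mul(2, Pow(62, Rational(1, 2)))) ≈ -2347.3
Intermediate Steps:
E = Mul(2, Pow(62, Rational(1, 2))) (E = Pow(248, Rational(1, 2)) = Mul(2, Pow(62, Rational(1, 2))) ≈ 15.748)
T = Add(-20, Mul(2, Pow(62, Rational(1, 2)))) (T = Add(Add(199, Mul(2, Pow(62, Rational(1, 2)))), Add(125, -344)) = Add(Add(199, Mul(2, Pow(62, Rational(1, 2)))), -219) = Add(-20, Mul(2, Pow(62, Rational(1, 2)))) ≈ -4.2520)
Add(Add(-2473, Mul(Mul(-2, -5), 13)), T) = Add(Add(-2473, Mul(Mul(-2, -5), 13)), Add(-20, Mul(2, Pow(62, Rational(1, 2))))) = Add(Add(-2473, Mul(10, 13)), Add(-20, Mul(2, Pow(62, Rational(1, 2))))) = Add(Add(-2473, 130), Add(-20, Mul(2, Pow(62, Rational(1, 2))))) = Add(-2343, Add(-20, Mul(2, Pow(62, Rational(1, 2))))) = Add(-2363, Mul(2, Pow(62, Rational(1, 2))))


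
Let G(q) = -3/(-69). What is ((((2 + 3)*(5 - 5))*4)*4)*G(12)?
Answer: 0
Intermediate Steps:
G(q) = 1/23 (G(q) = -3*(-1/69) = 1/23)
((((2 + 3)*(5 - 5))*4)*4)*G(12) = ((((2 + 3)*(5 - 5))*4)*4)*(1/23) = (((5*0)*4)*4)*(1/23) = ((0*4)*4)*(1/23) = (0*4)*(1/23) = 0*(1/23) = 0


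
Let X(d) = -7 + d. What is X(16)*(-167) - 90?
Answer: -1593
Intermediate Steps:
X(16)*(-167) - 90 = (-7 + 16)*(-167) - 90 = 9*(-167) - 90 = -1503 - 90 = -1593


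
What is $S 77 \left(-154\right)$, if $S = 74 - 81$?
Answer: $83006$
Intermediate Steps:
$S = -7$ ($S = 74 - 81 = -7$)
$S 77 \left(-154\right) = \left(-7\right) 77 \left(-154\right) = \left(-539\right) \left(-154\right) = 83006$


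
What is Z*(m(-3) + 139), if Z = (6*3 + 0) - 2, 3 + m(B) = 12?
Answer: 2368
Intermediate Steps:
m(B) = 9 (m(B) = -3 + 12 = 9)
Z = 16 (Z = (18 + 0) - 2 = 18 - 2 = 16)
Z*(m(-3) + 139) = 16*(9 + 139) = 16*148 = 2368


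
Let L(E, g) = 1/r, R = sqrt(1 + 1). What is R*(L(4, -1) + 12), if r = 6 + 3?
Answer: 109*sqrt(2)/9 ≈ 17.128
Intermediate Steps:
r = 9
R = sqrt(2) ≈ 1.4142
L(E, g) = 1/9
R*(L(4, -1) + 12) = sqrt(2)*(1/9 + 12) = sqrt(2)*(109/9) = 109*sqrt(2)/9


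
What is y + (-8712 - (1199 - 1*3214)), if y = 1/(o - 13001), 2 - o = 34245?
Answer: -316393069/47244 ≈ -6697.0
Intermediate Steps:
o = -34243 (o = 2 - 1*34245 = 2 - 34245 = -34243)
y = -1/47244 (y = 1/(-34243 - 13001) = 1/(-47244) = -1/47244 ≈ -2.1167e-5)
y + (-8712 - (1199 - 1*3214)) = -1/47244 + (-8712 - (1199 - 1*3214)) = -1/47244 + (-8712 - (1199 - 3214)) = -1/47244 + (-8712 - 1*(-2015)) = -1/47244 + (-8712 + 2015) = -1/47244 - 6697 = -316393069/47244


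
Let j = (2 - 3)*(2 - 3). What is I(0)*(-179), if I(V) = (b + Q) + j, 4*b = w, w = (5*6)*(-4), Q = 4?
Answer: 4475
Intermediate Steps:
j = 1 (j = -1*(-1) = 1)
w = -120 (w = 30*(-4) = -120)
b = -30 (b = (¼)*(-120) = -30)
I(V) = -25 (I(V) = (-30 + 4) + 1 = -26 + 1 = -25)
I(0)*(-179) = -25*(-179) = 4475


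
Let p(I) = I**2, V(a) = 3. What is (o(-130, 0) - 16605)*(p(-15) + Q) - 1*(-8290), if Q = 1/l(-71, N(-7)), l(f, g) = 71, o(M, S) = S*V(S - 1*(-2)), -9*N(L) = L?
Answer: -264692890/71 ≈ -3.7281e+6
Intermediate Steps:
N(L) = -L/9
o(M, S) = 3*S (o(M, S) = S*3 = 3*S)
Q = 1/71 ≈ 0.014085
(o(-130, 0) - 16605)*(p(-15) + Q) - 1*(-8290) = (3*0 - 16605)*((-15)**2 + 1/71) - 1*(-8290) = (0 - 16605)*(225 + 1/71) + 8290 = -16605*15976/71 + 8290 = -265281480/71 + 8290 = -264692890/71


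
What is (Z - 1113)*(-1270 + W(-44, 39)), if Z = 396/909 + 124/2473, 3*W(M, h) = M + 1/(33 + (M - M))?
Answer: 35340549209353/24727527 ≈ 1.4292e+6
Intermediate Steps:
W(M, h) = 1/99 + M/3 (W(M, h) = (M + 1/(33 + (M - M)))/3 = (M + 1/(33 + 0))/3 = (M + 1/33)/3 = (1/33 + M)/3 = 1/99 + M/3)
Z = 121336/249773 (Z = 396*(1/909) + 124*(1/2473) = 44/101 + 124/2473 = 121336/249773 ≈ 0.48579)
(Z - 1113)*(-1270 + W(-44, 39)) = (121336/249773 - 1113)*(-1270 + (1/99 + (⅓)*(-44))) = -277876013*(-1270 + (1/99 - 44/3))/249773 = -277876013*(-1270 - 1451/99)/249773 = -277876013/249773*(-127181/99) = 35340549209353/24727527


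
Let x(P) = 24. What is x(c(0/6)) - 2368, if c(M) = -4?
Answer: -2344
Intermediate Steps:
x(c(0/6)) - 2368 = 24 - 2368 = -2344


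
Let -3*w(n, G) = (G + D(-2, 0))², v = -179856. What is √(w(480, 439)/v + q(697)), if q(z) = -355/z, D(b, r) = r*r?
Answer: I*√149439396980877/31339908 ≈ 0.39006*I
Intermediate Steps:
D(b, r) = r²
w(n, G) = -G²/3 (w(n, G) = -(G + 0²)²/3 = -(G + 0)²/3 = -G²/3)
√(w(480, 439)/v + q(697)) = √(-⅓*439²/(-179856) - 355/697) = √(-⅓*192721*(-1/179856) - 355*1/697) = √(-192721/3*(-1/179856) - 355/697) = √(192721/539568 - 355/697) = √(-57220103/376078896) = I*√149439396980877/31339908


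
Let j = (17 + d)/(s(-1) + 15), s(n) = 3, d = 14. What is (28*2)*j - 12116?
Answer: -108176/9 ≈ -12020.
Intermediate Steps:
j = 31/18 (j = (17 + 14)/(3 + 15) = 31/18 ≈ 1.7222)
(28*2)*j - 12116 = (28*2)*(31/18) - 12116 = 56*(31/18) - 12116 = 868/9 - 12116 = -108176/9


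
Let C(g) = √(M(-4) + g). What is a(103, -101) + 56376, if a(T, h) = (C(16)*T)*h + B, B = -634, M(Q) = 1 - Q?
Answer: 55742 - 10403*√21 ≈ 8069.5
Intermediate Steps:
C(g) = √(5 + g) (C(g) = √((1 - 1*(-4)) + g) = √((1 + 4) + g) = √(5 + g))
a(T, h) = -634 + T*h*√21 (a(T, h) = (√(5 + 16)*T)*h - 634 = (√21*T)*h - 634 = (T*√21)*h - 634 = T*h*√21 - 634 = -634 + T*h*√21)
a(103, -101) + 56376 = (-634 + 103*(-101)*√21) + 56376 = (-634 - 10403*√21) + 56376 = 55742 - 10403*√21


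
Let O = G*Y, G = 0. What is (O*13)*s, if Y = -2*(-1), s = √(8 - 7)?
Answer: 0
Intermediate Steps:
s = 1 (s = √1 = 1)
Y = 2
O = 0 (O = 0*2 = 0)
(O*13)*s = (0*13)*1 = 0*1 = 0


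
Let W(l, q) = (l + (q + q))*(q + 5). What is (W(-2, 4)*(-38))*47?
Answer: -96444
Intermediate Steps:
W(l, q) = (5 + q)*(l + 2*q) (W(l, q) = (l + 2*q)*(5 + q) = (5 + q)*(l + 2*q))
(W(-2, 4)*(-38))*47 = ((2*4² + 5*(-2) + 10*4 - 2*4)*(-38))*47 = ((2*16 - 10 + 40 - 8)*(-38))*47 = ((32 - 10 + 40 - 8)*(-38))*47 = (54*(-38))*47 = -2052*47 = -96444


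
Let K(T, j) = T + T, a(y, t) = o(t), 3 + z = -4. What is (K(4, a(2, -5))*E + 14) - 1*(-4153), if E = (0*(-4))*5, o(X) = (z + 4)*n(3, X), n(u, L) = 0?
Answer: 4167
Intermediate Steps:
z = -7 (z = -3 - 4 = -7)
o(X) = 0 (o(X) = (-7 + 4)*0 = -3*0 = 0)
a(y, t) = 0
K(T, j) = 2*T
E = 0 (E = 0*5 = 0)
(K(4, a(2, -5))*E + 14) - 1*(-4153) = ((2*4)*0 + 14) - 1*(-4153) = (8*0 + 14) + 4153 = (0 + 14) + 4153 = 14 + 4153 = 4167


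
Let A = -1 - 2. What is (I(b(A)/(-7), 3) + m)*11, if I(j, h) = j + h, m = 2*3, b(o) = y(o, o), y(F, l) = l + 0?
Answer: 726/7 ≈ 103.71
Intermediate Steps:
y(F, l) = l
A = -3
b(o) = o
m = 6
I(j, h) = h + j
(I(b(A)/(-7), 3) + m)*11 = ((3 - 3/(-7)) + 6)*11 = ((3 - 3*(-⅐)) + 6)*11 = ((3 + 3/7) + 6)*11 = (24/7 + 6)*11 = (66/7)*11 = 726/7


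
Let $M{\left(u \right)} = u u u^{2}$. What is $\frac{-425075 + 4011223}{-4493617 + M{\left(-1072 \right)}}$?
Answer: $\frac{3586148}{1320619372239} \approx 2.7155 \cdot 10^{-6}$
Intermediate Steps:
$M{\left(u \right)} = u^{4}$ ($M{\left(u \right)} = u^{2} u^{2} = u^{4}$)
$\frac{-425075 + 4011223}{-4493617 + M{\left(-1072 \right)}} = \frac{-425075 + 4011223}{-4493617 + \left(-1072\right)^{4}} = \frac{3586148}{-4493617 + 1320623865856} = \frac{3586148}{1320619372239}$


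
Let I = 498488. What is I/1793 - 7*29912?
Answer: -374927024/1793 ≈ -2.0911e+5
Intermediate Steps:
I/1793 - 7*29912 = 498488/1793 - 7*29912 = 498488*(1/1793) - 209384 = 498488/1793 - 209384 = -374927024/1793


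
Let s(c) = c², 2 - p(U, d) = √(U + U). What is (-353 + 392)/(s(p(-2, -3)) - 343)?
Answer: -13377/117713 + 312*I/117713 ≈ -0.11364 + 0.0026505*I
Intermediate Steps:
p(U, d) = 2 - √2*√U (p(U, d) = 2 - √(U + U) = 2 - √(2*U) = 2 - √2*√U)
(-353 + 392)/(s(p(-2, -3)) - 343) = (-353 + 392)/((2 - √2*√(-2))² - 343) = 39/((2 - √2*I*√2)² - 343) = 39/((2 - 2*I)² - 343) = 39/(-343 + (2 - 2*I)²)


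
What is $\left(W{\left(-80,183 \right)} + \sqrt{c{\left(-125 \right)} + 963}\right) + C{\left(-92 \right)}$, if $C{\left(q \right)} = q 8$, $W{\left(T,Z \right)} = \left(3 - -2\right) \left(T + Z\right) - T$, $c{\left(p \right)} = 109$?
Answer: $-141 + 4 \sqrt{67} \approx -108.26$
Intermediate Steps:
$W{\left(T,Z \right)} = 4 T + 5 Z$ ($W{\left(T,Z \right)} = \left(3 + 2\right) \left(T + Z\right) - T = 5 \left(T + Z\right) - T = \left(5 T + 5 Z\right) - T = 4 T + 5 Z$)
$C{\left(q \right)} = 8 q$
$\left(W{\left(-80,183 \right)} + \sqrt{c{\left(-125 \right)} + 963}\right) + C{\left(-92 \right)} = \left(\left(4 \left(-80\right) + 5 \cdot 183\right) + \sqrt{109 + 963}\right) + 8 \left(-92\right) = \left(\left(-320 + 915\right) + \sqrt{1072}\right) - 736 = \left(595 + 4 \sqrt{67}\right) - 736 = -141 + 4 \sqrt{67}$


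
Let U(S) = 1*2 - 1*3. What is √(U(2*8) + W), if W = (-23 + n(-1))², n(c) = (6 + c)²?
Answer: √3 ≈ 1.7320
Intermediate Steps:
W = 4 (W = (-23 + (6 - 1)²)² = (-23 + 5²)² = (-23 + 25)² = 2² = 4)
U(S) = -1 (U(S) = 2 - 3 = -1)
√(U(2*8) + W) = √(-1 + 4) = √3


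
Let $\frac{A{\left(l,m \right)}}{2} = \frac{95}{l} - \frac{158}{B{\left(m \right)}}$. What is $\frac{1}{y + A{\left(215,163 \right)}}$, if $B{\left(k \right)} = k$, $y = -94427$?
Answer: $- \frac{7009}{661846237} \approx -1.059 \cdot 10^{-5}$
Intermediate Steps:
$A{\left(l,m \right)} = - \frac{316}{m} + \frac{190}{l}$ ($A{\left(l,m \right)} = 2 \left(\frac{95}{l} - \frac{158}{m}\right) = 2 \left(- \frac{158}{m} + \frac{95}{l}\right) = - \frac{316}{m} + \frac{190}{l}$)
$\frac{1}{y + A{\left(215,163 \right)}} = \frac{1}{-94427 + \left(- \frac{316}{163} + \frac{190}{215}\right)} = \frac{1}{-94427 + \left(\left(-316\right) \frac{1}{163} + 190 \cdot \frac{1}{215}\right)} = \frac{1}{-94427 + \left(- \frac{316}{163} + \frac{38}{43}\right)} = \frac{1}{-94427 - \frac{7394}{7009}} = \frac{1}{- \frac{661846237}{7009}} = - \frac{7009}{661846237}$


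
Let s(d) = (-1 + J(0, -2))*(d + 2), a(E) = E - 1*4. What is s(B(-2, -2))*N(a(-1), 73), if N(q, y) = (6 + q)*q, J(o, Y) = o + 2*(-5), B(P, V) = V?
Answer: 0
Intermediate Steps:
J(o, Y) = -10 + o (J(o, Y) = o - 10 = -10 + o)
a(E) = -4 + E (a(E) = E - 4 = -4 + E)
N(q, y) = q*(6 + q)
s(d) = -22 - 11*d (s(d) = (-1 + (-10 + 0))*(d + 2) = (-1 - 10)*(2 + d) = -11*(2 + d) = -22 - 11*d)
s(B(-2, -2))*N(a(-1), 73) = (-22 - 11*(-2))*((-4 - 1)*(6 + (-4 - 1))) = (-22 + 22)*(-5*(6 - 5)) = 0*(-5*1) = 0*(-5) = 0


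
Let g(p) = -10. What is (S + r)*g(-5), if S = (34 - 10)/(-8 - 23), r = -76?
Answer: 23800/31 ≈ 767.74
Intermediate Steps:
S = -24/31 (S = 24/(-31) = 24*(-1/31) = -24/31 ≈ -0.77419)
(S + r)*g(-5) = (-24/31 - 76)*(-10) = -2380/31*(-10) = 23800/31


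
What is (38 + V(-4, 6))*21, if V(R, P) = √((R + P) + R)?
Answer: 798 + 21*I*√2 ≈ 798.0 + 29.698*I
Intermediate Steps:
V(R, P) = √(P + 2*R) (V(R, P) = √((P + R) + R) = √(P + 2*R))
(38 + V(-4, 6))*21 = (38 + √(6 + 2*(-4)))*21 = (38 + √(6 - 8))*21 = (38 + √(-2))*21 = (38 + I*√2)*21 = 798 + 21*I*√2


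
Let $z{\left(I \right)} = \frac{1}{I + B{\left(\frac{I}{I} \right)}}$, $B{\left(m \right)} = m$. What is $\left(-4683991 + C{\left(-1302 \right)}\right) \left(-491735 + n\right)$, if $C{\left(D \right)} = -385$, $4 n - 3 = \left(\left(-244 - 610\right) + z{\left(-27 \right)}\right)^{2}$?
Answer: $\frac{489861234695689}{338} \approx 1.4493 \cdot 10^{12}$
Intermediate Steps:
$z{\left(I \right)} = \frac{1}{1 + I}$ ($z{\left(I \right)} = \frac{1}{I + \frac{I}{I}} = \frac{1}{I + 1} = \frac{1}{1 + I}$)
$n = \frac{493064053}{2704}$ ($n = \frac{3}{4} + \frac{\left(\left(-244 - 610\right) + \frac{1}{1 - 27}\right)^{2}}{4} = \frac{3}{4} + \frac{\left(-854 + \frac{1}{-26}\right)^{2}}{4} = \frac{3}{4} + \frac{\left(-854 - \frac{1}{26}\right)^{2}}{4} = \frac{3}{4} + \frac{\left(- \frac{22205}{26}\right)^{2}}{4} = \frac{3}{4} + \frac{1}{4} \cdot \frac{493062025}{676} = \frac{3}{4} + \frac{493062025}{2704} = \frac{493064053}{2704} \approx 1.8235 \cdot 10^{5}$)
$\left(-4683991 + C{\left(-1302 \right)}\right) \left(-491735 + n\right) = \left(-4683991 - 385\right) \left(-491735 + \frac{493064053}{2704}\right) = \left(-4684376\right) \left(- \frac{836587387}{2704}\right) = \frac{489861234695689}{338}$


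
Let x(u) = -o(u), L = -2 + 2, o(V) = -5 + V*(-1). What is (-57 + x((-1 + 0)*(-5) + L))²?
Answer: 2209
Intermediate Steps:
o(V) = -5 - V
L = 0
x(u) = 5 + u (x(u) = -(-5 - u) = 5 + u)
(-57 + x((-1 + 0)*(-5) + L))² = (-57 + (5 + ((-1 + 0)*(-5) + 0)))² = (-57 + (5 + (-1*(-5) + 0)))² = (-57 + (5 + (5 + 0)))² = (-57 + (5 + 5))² = (-57 + 10)² = (-47)² = 2209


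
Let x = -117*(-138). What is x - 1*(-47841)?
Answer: 63987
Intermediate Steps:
x = 16146
x - 1*(-47841) = 16146 - 1*(-47841) = 16146 + 47841 = 63987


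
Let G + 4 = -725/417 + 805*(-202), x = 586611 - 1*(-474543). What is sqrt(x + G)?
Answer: sqrt(156245919735)/417 ≈ 947.91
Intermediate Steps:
x = 1061154 (x = 586611 + 474543 = 1061154)
G = -67810763/417 (G = -4 + (-725/417 + 805*(-202)) = -4 + (-725*1/417 - 162610) = -4 + (-725/417 - 162610) = -4 - 67809095/417 = -67810763/417 ≈ -1.6262e+5)
sqrt(x + G) = sqrt(1061154 - 67810763/417) = sqrt(374690455/417) = sqrt(156245919735)/417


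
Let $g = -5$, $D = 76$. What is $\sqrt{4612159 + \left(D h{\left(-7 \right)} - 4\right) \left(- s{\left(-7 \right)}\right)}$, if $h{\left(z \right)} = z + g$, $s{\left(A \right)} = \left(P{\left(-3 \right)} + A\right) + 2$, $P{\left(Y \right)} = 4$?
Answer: $7 \sqrt{94107} \approx 2147.4$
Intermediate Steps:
$s{\left(A \right)} = 6 + A$ ($s{\left(A \right)} = \left(4 + A\right) + 2 = 6 + A$)
$h{\left(z \right)} = -5 + z$ ($h{\left(z \right)} = z - 5 = -5 + z$)
$\sqrt{4612159 + \left(D h{\left(-7 \right)} - 4\right) \left(- s{\left(-7 \right)}\right)} = \sqrt{4612159 + \left(76 \left(-5 - 7\right) - 4\right) \left(- (6 - 7)\right)} = \sqrt{4612159 + \left(76 \left(-12\right) - 4\right) \left(\left(-1\right) \left(-1\right)\right)} = \sqrt{4612159 + \left(-912 - 4\right) 1} = \sqrt{4612159 - 916} = \sqrt{4611243} = 7 \sqrt{94107}$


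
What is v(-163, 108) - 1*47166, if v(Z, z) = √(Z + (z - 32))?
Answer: -47166 + I*√87 ≈ -47166.0 + 9.3274*I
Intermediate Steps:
v(Z, z) = √(-32 + Z + z) (v(Z, z) = √(Z + (-32 + z)) = √(-32 + Z + z))
v(-163, 108) - 1*47166 = √(-32 - 163 + 108) - 1*47166 = √(-87) - 47166 = I*√87 - 47166 = -47166 + I*√87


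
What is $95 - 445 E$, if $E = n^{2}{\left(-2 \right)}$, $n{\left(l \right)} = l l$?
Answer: $-7025$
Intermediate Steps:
$n{\left(l \right)} = l^{2}$
$E = 16$ ($E = \left(\left(-2\right)^{2}\right)^{2} = 4^{2} = 16$)
$95 - 445 E = 95 - 7120 = -7025$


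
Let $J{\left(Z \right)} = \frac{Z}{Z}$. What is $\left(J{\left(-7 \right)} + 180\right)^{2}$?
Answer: $32761$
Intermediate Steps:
$J{\left(Z \right)} = 1$
$\left(J{\left(-7 \right)} + 180\right)^{2} = \left(1 + 180\right)^{2} = 181^{2} = 32761$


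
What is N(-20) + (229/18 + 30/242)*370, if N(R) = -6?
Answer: 5169581/1089 ≈ 4747.1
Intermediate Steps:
N(-20) + (229/18 + 30/242)*370 = -6 + (229/18 + 30/242)*370 = -6 + (229*(1/18) + 30*(1/242))*370 = -6 + (229/18 + 15/121)*370 = -6 + (27979/2178)*370 = -6 + 5176115/1089 = 5169581/1089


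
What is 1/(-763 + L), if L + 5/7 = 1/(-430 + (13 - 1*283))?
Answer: -700/534601 ≈ -0.0013094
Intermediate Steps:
L = -501/700 (L = -5/7 + 1/(-430 + (13 - 1*283)) = -5/7 + 1/(-430 + (13 - 283)) = -5/7 + 1/(-430 - 270) = -5/7 + 1/(-700) = -5/7 - 1/700 = -501/700 ≈ -0.71571)
1/(-763 + L) = 1/(-763 - 501/700) = 1/(-534601/700) = -700/534601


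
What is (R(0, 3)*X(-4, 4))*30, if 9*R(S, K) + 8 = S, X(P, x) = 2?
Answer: -160/3 ≈ -53.333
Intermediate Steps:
R(S, K) = -8/9 + S/9
(R(0, 3)*X(-4, 4))*30 = ((-8/9 + (1/9)*0)*2)*30 = ((-8/9 + 0)*2)*30 = -8/9*2*30 = -16/9*30 = -160/3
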